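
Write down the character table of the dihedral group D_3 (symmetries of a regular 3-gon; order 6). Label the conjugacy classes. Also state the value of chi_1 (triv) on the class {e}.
Conjugacy classes: {e} of size 1, {r^1, r^2} of size 2, {s, sr, ..., sr^2} of size 3.
Character table:
  irrep \ class              {e} (size 1)  {r^1, r^2} (size 2)  {s, sr, ..., sr^2} (size 3)
  chi_1 (triv)               1             1                    1                          
  chi_2 (sign: r->1, s->-1)  1             1                    -1                         
  chi_3 (2d, j=1)            2             -1                   0                          

Spot check: chi_1 (triv) on {e} = 1.

Why: D_3 has order 2*3 = 6 with 3 conjugacy classes, hence 3 irreducibles. Sum of squared dims 1 + 1 + 4 = 6 = |G|. Linear characters come from the abelianisation; the 2-dimensional irreps have character r^k -> 2*cos(2*pi*j*k/3), reflections -> 0.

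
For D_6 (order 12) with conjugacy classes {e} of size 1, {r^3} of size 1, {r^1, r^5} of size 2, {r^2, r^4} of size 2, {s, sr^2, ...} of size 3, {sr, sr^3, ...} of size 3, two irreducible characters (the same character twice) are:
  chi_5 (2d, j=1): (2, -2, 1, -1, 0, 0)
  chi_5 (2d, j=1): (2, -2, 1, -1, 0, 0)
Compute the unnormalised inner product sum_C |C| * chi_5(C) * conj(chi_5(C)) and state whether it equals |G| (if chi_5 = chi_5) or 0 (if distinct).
Sum = 12 = |G| = 12; so <chi_5, chi_5> = 1 (norm-1 confirms irreducibility).

Justification: Compute term by term over conjugacy classes (|C| * chi_5(C) * conj(chi_5(C))):
  1*(2)*conj(2) + 1*(-2)*conj(-2) + 2*(1)*conj(1) + 2*(-1)*conj(-1) + 3*(0)*conj(0) + 3*(0)*conj(0)
  = (4) + (4) + (2) + (2) + (0) + (0)
  = 12.
Dividing by |G| = 12 gives 12/12 = 1, matching the row-orthogonality relation <chi_5, chi_5> = [chi_5 = chi_5].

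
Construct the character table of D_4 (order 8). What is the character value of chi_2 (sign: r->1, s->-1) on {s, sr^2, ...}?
Conjugacy classes: {e} of size 1, {r^2} of size 1, {r^1, r^3} of size 2, {s, sr^2, ...} of size 2, {sr, sr^3, ...} of size 2.
Character table:
  irrep \ class              {e} (size 1)  {r^2} (size 1)  {r^1, r^3} (size 2)  {s, sr^2, ...} (size 2)  {sr, sr^3, ...} (size 2)
  chi_1 (triv)               1             1               1                    1                        1                       
  chi_2 (sign: r->1, s->-1)  1             1               1                    -1                       -1                      
  chi_3 (r->-1, s->1)        1             1               -1                   1                        -1                      
  chi_4 (r->-1, s->-1)       1             1               -1                   -1                       1                       
  chi_5 (2d, j=1)            2             -2              0                    0                        0                       

Spot check: chi_2 (sign: r->1, s->-1) on {s, sr^2, ...} = -1.

Solution. D_4 has order 2*4 = 8 with 5 conjugacy classes, hence 5 irreducibles. Sum of squared dims 1 + 1 + 1 + 1 + 4 = 8 = |G|. Linear characters come from the abelianisation; the 2-dimensional irreps have character r^k -> 2*cos(2*pi*j*k/4), reflections -> 0.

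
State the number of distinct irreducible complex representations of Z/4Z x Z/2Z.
8

Details: The number of irreducible complex representations of a finite group equals its number of conjugacy classes. Z/4Z x Z/2Z is abelian of order 8, so every element is its own conjugacy class: 8 classes, so Z/4Z x Z/2Z (order 8) has exactly 8 irreducible complex representations.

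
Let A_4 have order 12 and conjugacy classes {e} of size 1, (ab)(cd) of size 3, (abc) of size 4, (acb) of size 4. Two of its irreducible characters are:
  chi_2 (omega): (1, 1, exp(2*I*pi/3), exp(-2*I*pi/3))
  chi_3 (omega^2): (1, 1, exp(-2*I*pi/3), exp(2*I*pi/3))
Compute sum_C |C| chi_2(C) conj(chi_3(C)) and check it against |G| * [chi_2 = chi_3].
Sum = 0; so <chi_2, chi_3> = 0 (distinct irreducibles are orthogonal).

Details: Compute term by term over conjugacy classes (|C| * chi_2(C) * conj(chi_3(C))):
  1*(1)*conj(1) + 3*(1)*conj(1) + 4*(exp(2*I*pi/3))*conj(exp(-2*I*pi/3)) + 4*(exp(-2*I*pi/3))*conj(exp(2*I*pi/3))
  = (1) + (3) + (4*exp(-2*I*pi/3)) + (4*exp(2*I*pi/3))
  = 0.
(Exp terms are combined using exp(i*s)*conj(exp(i*t)) = exp(i*(s-t)), and sums of them are collapsed using the identity that for every m > 1 the m distinct m-th roots of unity sum to 0, e.g. 1 + exp(2*I*pi/3) + exp(-2*I*pi/3) = 0.)
Dividing by |G| = 12 gives 0/12 = 0, matching the row-orthogonality relation <chi_2, chi_3> = [chi_2 = chi_3].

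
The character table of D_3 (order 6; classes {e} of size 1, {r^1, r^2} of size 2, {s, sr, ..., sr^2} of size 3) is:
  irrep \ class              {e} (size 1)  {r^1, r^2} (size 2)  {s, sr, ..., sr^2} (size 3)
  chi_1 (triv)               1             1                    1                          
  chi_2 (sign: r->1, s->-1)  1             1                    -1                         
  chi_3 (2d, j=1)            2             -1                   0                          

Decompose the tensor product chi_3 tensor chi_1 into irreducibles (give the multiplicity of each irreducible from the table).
chi_3 tensor chi_1 = chi_3 (all other irreducibles have multiplicity 0).

The character of a tensor product is the pointwise product (chi_3 * chi_1)(C) = chi_3(C) * chi_1(C):
  {e}: (2)*(1), {r^1, r^2}: (-1)*(1), {s, sr, ..., sr^2}: (0)*(1)
so (chi_3 * chi_1) takes values
  {e} -> 2, {r^1, r^2} -> -1, {s, sr, ..., sr^2} -> 0.
Now take the inner product of this character with each irreducible chi from the table, <chi_3*chi_1, chi> = (1/6) sum_C |C| (chi_3*chi_1)(C) conj(chi(C)):
  <chi_3*chi_1, chi_1> = (1/6)[1*(2)*conj(1) + 2*(-1)*conj(1) + 3*(0)*conj(1)]
      = (1/6)[(2) + (-2) + (0)] = 0/6 = 0
  <chi_3*chi_1, chi_2> = (1/6)[1*(2)*conj(1) + 2*(-1)*conj(1) + 3*(0)*conj(-1)]
      = (1/6)[(2) + (-2) + (0)] = 0/6 = 0
  <chi_3*chi_1, chi_3> = (1/6)[1*(2)*conj(2) + 2*(-1)*conj(-1) + 3*(0)*conj(0)]
      = (1/6)[(4) + (2) + (0)] = 6/6 = 1
Hence the multiplicities are chi_3: 1. Dimension check: dim(chi_3)*dim(chi_1) = 2*1 = 2 and sum (mult * dim) = 1*2 = 2.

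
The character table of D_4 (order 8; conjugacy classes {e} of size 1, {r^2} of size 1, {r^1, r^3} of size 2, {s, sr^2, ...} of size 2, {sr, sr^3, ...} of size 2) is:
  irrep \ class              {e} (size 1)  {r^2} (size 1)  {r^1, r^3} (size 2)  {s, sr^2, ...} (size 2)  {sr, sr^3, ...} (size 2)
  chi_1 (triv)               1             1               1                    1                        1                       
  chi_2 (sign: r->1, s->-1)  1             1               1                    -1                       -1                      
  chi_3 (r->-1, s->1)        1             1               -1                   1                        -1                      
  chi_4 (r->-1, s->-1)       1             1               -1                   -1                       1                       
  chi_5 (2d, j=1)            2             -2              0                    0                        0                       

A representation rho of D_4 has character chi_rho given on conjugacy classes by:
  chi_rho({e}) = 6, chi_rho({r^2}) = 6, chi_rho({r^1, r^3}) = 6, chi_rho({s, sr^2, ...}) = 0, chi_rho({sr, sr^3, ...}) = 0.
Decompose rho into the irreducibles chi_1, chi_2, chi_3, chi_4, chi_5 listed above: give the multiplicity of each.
Multiplicities: chi_1: 3, chi_2: 3, chi_3: 0, chi_4: 0, chi_5: 0.

Argument: Use <chi_rho, chi> = (1/|G|) sum_C |C| * chi_rho(C) * conj(chi(C)) with |G| = 8 for each irreducible chi in the table:
  <chi_rho, chi_1> = (1/8)[1*(6)*conj(1) + 1*(6)*conj(1) + 2*(6)*conj(1) + 2*(0)*conj(1) + 2*(0)*conj(1)]
      = (1/8)[(6) + (6) + (12) + (0) + (0)] = 24/8 = 3
  <chi_rho, chi_2> = (1/8)[1*(6)*conj(1) + 1*(6)*conj(1) + 2*(6)*conj(1) + 2*(0)*conj(-1) + 2*(0)*conj(-1)]
      = (1/8)[(6) + (6) + (12) + (0) + (0)] = 24/8 = 3
  <chi_rho, chi_3> = (1/8)[1*(6)*conj(1) + 1*(6)*conj(1) + 2*(6)*conj(-1) + 2*(0)*conj(1) + 2*(0)*conj(-1)]
      = (1/8)[(6) + (6) + (-12) + (0) + (0)] = 0/8 = 0
  <chi_rho, chi_4> = (1/8)[1*(6)*conj(1) + 1*(6)*conj(1) + 2*(6)*conj(-1) + 2*(0)*conj(-1) + 2*(0)*conj(1)]
      = (1/8)[(6) + (6) + (-12) + (0) + (0)] = 0/8 = 0
  <chi_rho, chi_5> = (1/8)[1*(6)*conj(2) + 1*(6)*conj(-2) + 2*(6)*conj(0) + 2*(0)*conj(0) + 2*(0)*conj(0)]
      = (1/8)[(12) + (-12) + (0) + (0) + (0)] = 0/8 = 0
Dimension check: dim(rho) = sum (mult * dim) = 3*1 + 3*1 + 0*1 + 0*1 + 0*2 = 6 = chi_rho(e) = 6.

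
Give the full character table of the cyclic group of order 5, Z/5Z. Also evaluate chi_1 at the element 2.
Character table of Z/5Z (irreps indexed chi_0,...,chi_4 with chi_k(m) = zeta_5^(k*m), zeta_5 = exp(2*pi*i/5)):
  irrep \ class  {0} (size 1)  {1} (size 1)    {2} (size 1)    {3} (size 1)    {4} (size 1)  
  chi_0          1             1               1               1               1             
  chi_1          1             exp(2*I*pi/5)   exp(4*I*pi/5)   exp(-4*I*pi/5)  exp(-2*I*pi/5)
  chi_2          1             exp(4*I*pi/5)   exp(-2*I*pi/5)  exp(2*I*pi/5)   exp(-4*I*pi/5)
  chi_3          1             exp(-4*I*pi/5)  exp(2*I*pi/5)   exp(-2*I*pi/5)  exp(4*I*pi/5) 
  chi_4          1             exp(-2*I*pi/5)  exp(-4*I*pi/5)  exp(4*I*pi/5)   exp(2*I*pi/5) 

Spot check: chi_1(2) = zeta_5^(1*2) = zeta_5^2 = exp(4*I*pi/5).

Proof sketch: Z/5Z is abelian, so all 5 irreducible complex representations are 1-dimensional. They are given by chi_k(m) = zeta_5^(k*m) for k = 0,...,4. Row orthogonality: sum_m chi_k(m) conj(chi_l(m)) = 5 * [k = l].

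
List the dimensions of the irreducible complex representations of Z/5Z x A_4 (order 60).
Dimensions: 1, 1, 1, 1, 1, 1, 1, 1, 1, 1, 1, 1, 1, 1, 1, 3, 3, 3, 3, 3

There are 20 irreducibles (= number of conjugacy classes). Their dimensions d_i satisfy sum d_i^2 = |G| = 60: 1 + 1 + 1 + 1 + 1 + 1 + 1 + 1 + 1 + 1 + 1 + 1 + 1 + 1 + 1 + 9 + 9 + 9 + 9 + 9 = 60. (For the product with Z/5Z: each of the 5 1-dim characters of Z/5Z tensors with each irrep of A_4, giving 5 copies of each A_4-dimension.)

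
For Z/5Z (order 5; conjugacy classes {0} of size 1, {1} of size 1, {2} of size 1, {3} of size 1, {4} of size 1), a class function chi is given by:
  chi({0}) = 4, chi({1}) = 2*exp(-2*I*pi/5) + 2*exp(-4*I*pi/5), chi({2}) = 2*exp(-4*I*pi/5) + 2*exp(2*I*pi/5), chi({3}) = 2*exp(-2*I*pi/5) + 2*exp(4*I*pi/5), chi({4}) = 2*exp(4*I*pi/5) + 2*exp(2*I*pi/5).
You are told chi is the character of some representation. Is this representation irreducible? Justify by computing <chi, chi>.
Not irreducible (reducible): <chi, chi> = 8 > 1.

Details: <chi, chi> = (1/|G|) sum_C |C| * |chi(C)|^2 = (1/5)[1*|4|^2 + 1*|2*exp(-2*I*pi/5) + 2*exp(-4*I*pi/5)|^2 + 1*|2*exp(-4*I*pi/5) + 2*exp(2*I*pi/5)|^2 + 1*|2*exp(-2*I*pi/5) + 2*exp(4*I*pi/5)|^2 + 1*|2*exp(4*I*pi/5) + 2*exp(2*I*pi/5)|^2]
  = (1/5)[(16) + (8 + 4*exp(-2*I*pi/5) + 4*exp(2*I*pi/5)) + (8 + 4*exp(-4*I*pi/5) + 4*exp(4*I*pi/5)) + (8 + 4*exp(-4*I*pi/5) + 4*exp(4*I*pi/5)) + (8 + 4*exp(-2*I*pi/5) + 4*exp(2*I*pi/5))] = 40/5 = 8.
(Exp terms are combined using exp(i*s)*conj(exp(i*t)) = exp(i*(s-t)), and sums of them are collapsed using the identity that for every m > 1 the m distinct m-th roots of unity sum to 0, e.g. 1 + exp(2*I*pi/3) + exp(-2*I*pi/3) = 0.)
A character is irreducible iff <chi, chi> = 1, so this representation is reducible.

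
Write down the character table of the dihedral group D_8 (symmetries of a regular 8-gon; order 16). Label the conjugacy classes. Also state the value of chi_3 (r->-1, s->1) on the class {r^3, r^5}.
Conjugacy classes: {e} of size 1, {r^4} of size 1, {r^1, r^7} of size 2, {r^2, r^6} of size 2, {r^3, r^5} of size 2, {s, sr^2, ...} of size 4, {sr, sr^3, ...} of size 4.
Character table:
  irrep \ class              {e} (size 1)  {r^4} (size 1)  {r^1, r^7} (size 2)  {r^2, r^6} (size 2)  {r^3, r^5} (size 2)  {s, sr^2, ...} (size 4)  {sr, sr^3, ...} (size 4)
  chi_1 (triv)               1             1               1                    1                    1                    1                        1                       
  chi_2 (sign: r->1, s->-1)  1             1               1                    1                    1                    -1                       -1                      
  chi_3 (r->-1, s->1)        1             1               -1                   1                    -1                   1                        -1                      
  chi_4 (r->-1, s->-1)       1             1               -1                   1                    -1                   -1                       1                       
  chi_5 (2d, j=1)            2             -2              sqrt(2)              0                    -sqrt(2)             0                        0                       
  chi_6 (2d, j=2)            2             2               0                    -2                   0                    0                        0                       
  chi_7 (2d, j=3)            2             -2              -sqrt(2)             0                    sqrt(2)              0                        0                       

Spot check: chi_3 (r->-1, s->1) on {r^3, r^5} = -1.

Details: D_8 has order 2*8 = 16 with 7 conjugacy classes, hence 7 irreducibles. Sum of squared dims 1 + 1 + 1 + 1 + 4 + 4 + 4 = 16 = |G|. Linear characters come from the abelianisation; the 2-dimensional irreps have character r^k -> 2*cos(2*pi*j*k/8), reflections -> 0.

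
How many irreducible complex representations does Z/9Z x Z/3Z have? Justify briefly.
27

Details: The number of irreducible complex representations of a finite group equals its number of conjugacy classes. Z/9Z x Z/3Z is abelian of order 27, so every element is its own conjugacy class: 27 classes, so Z/9Z x Z/3Z (order 27) has exactly 27 irreducible complex representations.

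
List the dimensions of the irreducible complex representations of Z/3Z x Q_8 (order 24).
Dimensions: 1, 1, 1, 1, 1, 1, 1, 1, 1, 1, 1, 1, 2, 2, 2

Derivation: There are 15 irreducibles (= number of conjugacy classes). Their dimensions d_i satisfy sum d_i^2 = |G| = 24: 1 + 1 + 1 + 1 + 1 + 1 + 1 + 1 + 1 + 1 + 1 + 1 + 4 + 4 + 4 = 24. (For the product with Z/3Z: each of the 3 1-dim characters of Z/3Z tensors with each irrep of Q_8, giving 3 copies of each Q_8-dimension.)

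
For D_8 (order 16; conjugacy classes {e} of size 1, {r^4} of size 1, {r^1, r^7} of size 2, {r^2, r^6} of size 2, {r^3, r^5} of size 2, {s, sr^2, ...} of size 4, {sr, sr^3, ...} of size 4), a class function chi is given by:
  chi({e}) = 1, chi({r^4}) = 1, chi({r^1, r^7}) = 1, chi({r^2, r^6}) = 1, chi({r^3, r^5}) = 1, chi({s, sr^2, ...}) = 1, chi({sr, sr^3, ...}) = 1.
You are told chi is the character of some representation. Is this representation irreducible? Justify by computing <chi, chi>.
Irreducible: <chi, chi> = 1.

Argument: <chi, chi> = (1/|G|) sum_C |C| * |chi(C)|^2 = (1/16)[1*|1|^2 + 1*|1|^2 + 2*|1|^2 + 2*|1|^2 + 2*|1|^2 + 4*|1|^2 + 4*|1|^2]
  = (1/16)[(1) + (1) + (2) + (2) + (2) + (4) + (4)] = 16/16 = 1.
A character is irreducible iff <chi, chi> = 1, so this representation is irreducible.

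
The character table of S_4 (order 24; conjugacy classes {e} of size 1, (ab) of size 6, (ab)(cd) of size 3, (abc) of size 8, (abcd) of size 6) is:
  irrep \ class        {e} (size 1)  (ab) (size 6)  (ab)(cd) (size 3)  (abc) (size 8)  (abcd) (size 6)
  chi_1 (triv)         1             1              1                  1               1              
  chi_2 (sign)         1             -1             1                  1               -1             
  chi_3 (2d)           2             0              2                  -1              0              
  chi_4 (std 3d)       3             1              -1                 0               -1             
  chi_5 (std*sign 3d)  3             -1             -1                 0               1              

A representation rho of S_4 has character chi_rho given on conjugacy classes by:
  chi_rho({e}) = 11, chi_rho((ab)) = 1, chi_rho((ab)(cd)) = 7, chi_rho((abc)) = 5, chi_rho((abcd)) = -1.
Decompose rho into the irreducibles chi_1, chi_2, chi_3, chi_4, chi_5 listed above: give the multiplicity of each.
Multiplicities: chi_1: 3, chi_2: 3, chi_3: 1, chi_4: 1, chi_5: 0.

Derivation: Use <chi_rho, chi> = (1/|G|) sum_C |C| * chi_rho(C) * conj(chi(C)) with |G| = 24 for each irreducible chi in the table:
  <chi_rho, chi_1> = (1/24)[1*(11)*conj(1) + 6*(1)*conj(1) + 3*(7)*conj(1) + 8*(5)*conj(1) + 6*(-1)*conj(1)]
      = (1/24)[(11) + (6) + (21) + (40) + (-6)] = 72/24 = 3
  <chi_rho, chi_2> = (1/24)[1*(11)*conj(1) + 6*(1)*conj(-1) + 3*(7)*conj(1) + 8*(5)*conj(1) + 6*(-1)*conj(-1)]
      = (1/24)[(11) + (-6) + (21) + (40) + (6)] = 72/24 = 3
  <chi_rho, chi_3> = (1/24)[1*(11)*conj(2) + 6*(1)*conj(0) + 3*(7)*conj(2) + 8*(5)*conj(-1) + 6*(-1)*conj(0)]
      = (1/24)[(22) + (0) + (42) + (-40) + (0)] = 24/24 = 1
  <chi_rho, chi_4> = (1/24)[1*(11)*conj(3) + 6*(1)*conj(1) + 3*(7)*conj(-1) + 8*(5)*conj(0) + 6*(-1)*conj(-1)]
      = (1/24)[(33) + (6) + (-21) + (0) + (6)] = 24/24 = 1
  <chi_rho, chi_5> = (1/24)[1*(11)*conj(3) + 6*(1)*conj(-1) + 3*(7)*conj(-1) + 8*(5)*conj(0) + 6*(-1)*conj(1)]
      = (1/24)[(33) + (-6) + (-21) + (0) + (-6)] = 0/24 = 0
Dimension check: dim(rho) = sum (mult * dim) = 3*1 + 3*1 + 1*2 + 1*3 + 0*3 = 11 = chi_rho(e) = 11.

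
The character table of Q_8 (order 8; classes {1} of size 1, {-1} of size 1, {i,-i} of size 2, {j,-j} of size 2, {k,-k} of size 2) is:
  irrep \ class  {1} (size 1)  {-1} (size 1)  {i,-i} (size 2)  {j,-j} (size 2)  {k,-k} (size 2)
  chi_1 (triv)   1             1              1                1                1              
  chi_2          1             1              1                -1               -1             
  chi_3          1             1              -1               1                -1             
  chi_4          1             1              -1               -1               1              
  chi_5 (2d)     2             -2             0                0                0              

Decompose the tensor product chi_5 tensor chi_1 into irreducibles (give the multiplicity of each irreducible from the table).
chi_5 tensor chi_1 = chi_5 (all other irreducibles have multiplicity 0).

Proof sketch: The character of a tensor product is the pointwise product (chi_5 * chi_1)(C) = chi_5(C) * chi_1(C):
  {1}: (2)*(1), {-1}: (-2)*(1), {i,-i}: (0)*(1), {j,-j}: (0)*(1), {k,-k}: (0)*(1)
so (chi_5 * chi_1) takes values
  {1} -> 2, {-1} -> -2, {i,-i} -> 0, {j,-j} -> 0, {k,-k} -> 0.
Now take the inner product of this character with each irreducible chi from the table, <chi_5*chi_1, chi> = (1/8) sum_C |C| (chi_5*chi_1)(C) conj(chi(C)):
  <chi_5*chi_1, chi_1> = (1/8)[1*(2)*conj(1) + 1*(-2)*conj(1) + 2*(0)*conj(1) + 2*(0)*conj(1) + 2*(0)*conj(1)]
      = (1/8)[(2) + (-2) + (0) + (0) + (0)] = 0/8 = 0
  <chi_5*chi_1, chi_2> = (1/8)[1*(2)*conj(1) + 1*(-2)*conj(1) + 2*(0)*conj(1) + 2*(0)*conj(-1) + 2*(0)*conj(-1)]
      = (1/8)[(2) + (-2) + (0) + (0) + (0)] = 0/8 = 0
  <chi_5*chi_1, chi_3> = (1/8)[1*(2)*conj(1) + 1*(-2)*conj(1) + 2*(0)*conj(-1) + 2*(0)*conj(1) + 2*(0)*conj(-1)]
      = (1/8)[(2) + (-2) + (0) + (0) + (0)] = 0/8 = 0
  <chi_5*chi_1, chi_4> = (1/8)[1*(2)*conj(1) + 1*(-2)*conj(1) + 2*(0)*conj(-1) + 2*(0)*conj(-1) + 2*(0)*conj(1)]
      = (1/8)[(2) + (-2) + (0) + (0) + (0)] = 0/8 = 0
  <chi_5*chi_1, chi_5> = (1/8)[1*(2)*conj(2) + 1*(-2)*conj(-2) + 2*(0)*conj(0) + 2*(0)*conj(0) + 2*(0)*conj(0)]
      = (1/8)[(4) + (4) + (0) + (0) + (0)] = 8/8 = 1
Hence the multiplicities are chi_5: 1. Dimension check: dim(chi_5)*dim(chi_1) = 2*1 = 2 and sum (mult * dim) = 1*2 = 2.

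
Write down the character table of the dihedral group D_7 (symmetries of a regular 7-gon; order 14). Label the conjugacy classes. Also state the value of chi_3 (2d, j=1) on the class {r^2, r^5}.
Conjugacy classes: {e} of size 1, {r^1, r^6} of size 2, {r^2, r^5} of size 2, {r^3, r^4} of size 2, {s, sr, ..., sr^6} of size 7.
Character table:
  irrep \ class              {e} (size 1)  {r^1, r^6} (size 2)  {r^2, r^5} (size 2)  {r^3, r^4} (size 2)  {s, sr, ..., sr^6} (size 7)
  chi_1 (triv)               1             1                    1                    1                    1                          
  chi_2 (sign: r->1, s->-1)  1             1                    1                    1                    -1                         
  chi_3 (2d, j=1)            2             2*cos(2*pi/7)        -2*cos(3*pi/7)       -2*cos(pi/7)         0                          
  chi_4 (2d, j=2)            2             -2*cos(3*pi/7)       -2*cos(pi/7)         2*cos(2*pi/7)        0                          
  chi_5 (2d, j=3)            2             -2*cos(pi/7)         2*cos(2*pi/7)        -2*cos(3*pi/7)       0                          

Spot check: chi_3 (2d, j=1) on {r^2, r^5} = -2*cos(3*pi/7).

Derivation: D_7 has order 2*7 = 14 with 5 conjugacy classes, hence 5 irreducibles. Sum of squared dims 1 + 1 + 4 + 4 + 4 = 14 = |G|. Linear characters come from the abelianisation; the 2-dimensional irreps have character r^k -> 2*cos(2*pi*j*k/7), reflections -> 0.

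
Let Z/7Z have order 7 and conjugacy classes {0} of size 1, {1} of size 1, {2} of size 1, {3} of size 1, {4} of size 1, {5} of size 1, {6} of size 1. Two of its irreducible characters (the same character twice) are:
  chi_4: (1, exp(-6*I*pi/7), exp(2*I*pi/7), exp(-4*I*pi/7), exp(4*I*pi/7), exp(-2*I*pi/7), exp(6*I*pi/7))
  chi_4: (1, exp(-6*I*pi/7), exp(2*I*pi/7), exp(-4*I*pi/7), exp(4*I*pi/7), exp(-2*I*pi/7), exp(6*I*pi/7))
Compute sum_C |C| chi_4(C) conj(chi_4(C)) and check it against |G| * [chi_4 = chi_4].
Sum = 7 = |G| = 7; so <chi_4, chi_4> = 1 (norm-1 confirms irreducibility).

Why: Compute term by term over conjugacy classes (|C| * chi_4(C) * conj(chi_4(C))):
  1*(1)*conj(1) + 1*(exp(-6*I*pi/7))*conj(exp(-6*I*pi/7)) + 1*(exp(2*I*pi/7))*conj(exp(2*I*pi/7)) + 1*(exp(-4*I*pi/7))*conj(exp(-4*I*pi/7)) + 1*(exp(4*I*pi/7))*conj(exp(4*I*pi/7)) + 1*(exp(-2*I*pi/7))*conj(exp(-2*I*pi/7)) + 1*(exp(6*I*pi/7))*conj(exp(6*I*pi/7))
  = (1) + (1) + (1) + (1) + (1) + (1) + (1)
  = 7.
(Exp terms are combined using exp(i*s)*conj(exp(i*t)) = exp(i*(s-t)), and sums of them are collapsed using the identity that for every m > 1 the m distinct m-th roots of unity sum to 0, e.g. 1 + exp(2*I*pi/3) + exp(-2*I*pi/3) = 0.)
Dividing by |G| = 7 gives 7/7 = 1, matching the row-orthogonality relation <chi_4, chi_4> = [chi_4 = chi_4].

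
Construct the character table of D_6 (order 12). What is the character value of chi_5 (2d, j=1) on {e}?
Conjugacy classes: {e} of size 1, {r^3} of size 1, {r^1, r^5} of size 2, {r^2, r^4} of size 2, {s, sr^2, ...} of size 3, {sr, sr^3, ...} of size 3.
Character table:
  irrep \ class              {e} (size 1)  {r^3} (size 1)  {r^1, r^5} (size 2)  {r^2, r^4} (size 2)  {s, sr^2, ...} (size 3)  {sr, sr^3, ...} (size 3)
  chi_1 (triv)               1             1               1                    1                    1                        1                       
  chi_2 (sign: r->1, s->-1)  1             1               1                    1                    -1                       -1                      
  chi_3 (r->-1, s->1)        1             -1              -1                   1                    1                        -1                      
  chi_4 (r->-1, s->-1)       1             -1              -1                   1                    -1                       1                       
  chi_5 (2d, j=1)            2             -2              1                    -1                   0                        0                       
  chi_6 (2d, j=2)            2             2               -1                   -1                   0                        0                       

Spot check: chi_5 (2d, j=1) on {e} = 2.

Justification: D_6 has order 2*6 = 12 with 6 conjugacy classes, hence 6 irreducibles. Sum of squared dims 1 + 1 + 1 + 1 + 4 + 4 = 12 = |G|. Linear characters come from the abelianisation; the 2-dimensional irreps have character r^k -> 2*cos(2*pi*j*k/6), reflections -> 0.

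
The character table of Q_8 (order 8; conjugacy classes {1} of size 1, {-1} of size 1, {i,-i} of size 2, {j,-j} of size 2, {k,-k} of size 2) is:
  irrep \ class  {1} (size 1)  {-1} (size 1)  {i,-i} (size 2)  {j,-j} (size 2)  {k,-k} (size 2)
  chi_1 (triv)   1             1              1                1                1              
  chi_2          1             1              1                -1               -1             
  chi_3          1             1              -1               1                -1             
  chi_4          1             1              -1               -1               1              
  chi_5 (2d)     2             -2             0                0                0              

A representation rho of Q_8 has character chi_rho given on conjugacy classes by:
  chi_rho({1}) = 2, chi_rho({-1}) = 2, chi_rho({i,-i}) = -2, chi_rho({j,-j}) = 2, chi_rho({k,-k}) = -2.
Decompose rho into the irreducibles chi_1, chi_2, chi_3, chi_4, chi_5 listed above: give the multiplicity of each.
Multiplicities: chi_1: 0, chi_2: 0, chi_3: 2, chi_4: 0, chi_5: 0.

Explanation: Use <chi_rho, chi> = (1/|G|) sum_C |C| * chi_rho(C) * conj(chi(C)) with |G| = 8 for each irreducible chi in the table:
  <chi_rho, chi_1> = (1/8)[1*(2)*conj(1) + 1*(2)*conj(1) + 2*(-2)*conj(1) + 2*(2)*conj(1) + 2*(-2)*conj(1)]
      = (1/8)[(2) + (2) + (-4) + (4) + (-4)] = 0/8 = 0
  <chi_rho, chi_2> = (1/8)[1*(2)*conj(1) + 1*(2)*conj(1) + 2*(-2)*conj(1) + 2*(2)*conj(-1) + 2*(-2)*conj(-1)]
      = (1/8)[(2) + (2) + (-4) + (-4) + (4)] = 0/8 = 0
  <chi_rho, chi_3> = (1/8)[1*(2)*conj(1) + 1*(2)*conj(1) + 2*(-2)*conj(-1) + 2*(2)*conj(1) + 2*(-2)*conj(-1)]
      = (1/8)[(2) + (2) + (4) + (4) + (4)] = 16/8 = 2
  <chi_rho, chi_4> = (1/8)[1*(2)*conj(1) + 1*(2)*conj(1) + 2*(-2)*conj(-1) + 2*(2)*conj(-1) + 2*(-2)*conj(1)]
      = (1/8)[(2) + (2) + (4) + (-4) + (-4)] = 0/8 = 0
  <chi_rho, chi_5> = (1/8)[1*(2)*conj(2) + 1*(2)*conj(-2) + 2*(-2)*conj(0) + 2*(2)*conj(0) + 2*(-2)*conj(0)]
      = (1/8)[(4) + (-4) + (0) + (0) + (0)] = 0/8 = 0
Dimension check: dim(rho) = sum (mult * dim) = 0*1 + 0*1 + 2*1 + 0*1 + 0*2 = 2 = chi_rho(e) = 2.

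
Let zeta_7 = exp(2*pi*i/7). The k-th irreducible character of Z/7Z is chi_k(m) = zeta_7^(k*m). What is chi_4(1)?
chi_4(1) = zeta_7^4 = exp(-6*I*pi/7)

Details: chi_4(1) = zeta_7^(4*1) = zeta_7^4. Since zeta_7^7 = 1, this equals zeta_7^4 = exp(2*pi*i*4/7) = exp(-6*I*pi/7).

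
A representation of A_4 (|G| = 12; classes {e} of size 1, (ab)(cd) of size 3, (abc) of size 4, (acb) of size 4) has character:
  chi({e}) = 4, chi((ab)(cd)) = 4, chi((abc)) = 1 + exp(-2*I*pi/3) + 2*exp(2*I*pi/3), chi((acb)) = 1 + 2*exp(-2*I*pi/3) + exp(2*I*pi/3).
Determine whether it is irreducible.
Not irreducible (reducible): <chi, chi> = 6 > 1.

Explanation: <chi, chi> = (1/|G|) sum_C |C| * |chi(C)|^2 = (1/12)[1*|4|^2 + 3*|4|^2 + 4*|1 + exp(-2*I*pi/3) + 2*exp(2*I*pi/3)|^2 + 4*|1 + 2*exp(-2*I*pi/3) + exp(2*I*pi/3)|^2]
  = (1/12)[(16) + (48) + (4) + (4)] = 72/12 = 6.
(Exp terms are combined using exp(i*s)*conj(exp(i*t)) = exp(i*(s-t)), and sums of them are collapsed using the identity that for every m > 1 the m distinct m-th roots of unity sum to 0, e.g. 1 + exp(2*I*pi/3) + exp(-2*I*pi/3) = 0.)
A character is irreducible iff <chi, chi> = 1, so this representation is reducible.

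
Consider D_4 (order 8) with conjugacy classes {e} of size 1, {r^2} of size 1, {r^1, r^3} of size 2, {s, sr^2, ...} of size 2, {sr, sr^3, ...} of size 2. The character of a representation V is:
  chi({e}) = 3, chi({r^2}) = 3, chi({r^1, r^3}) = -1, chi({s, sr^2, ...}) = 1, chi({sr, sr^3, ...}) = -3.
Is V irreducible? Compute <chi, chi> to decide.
Not irreducible (reducible): <chi, chi> = 5 > 1.

Justification: <chi, chi> = (1/|G|) sum_C |C| * |chi(C)|^2 = (1/8)[1*|3|^2 + 1*|3|^2 + 2*|-1|^2 + 2*|1|^2 + 2*|-3|^2]
  = (1/8)[(9) + (9) + (2) + (2) + (18)] = 40/8 = 5.
A character is irreducible iff <chi, chi> = 1, so this representation is reducible.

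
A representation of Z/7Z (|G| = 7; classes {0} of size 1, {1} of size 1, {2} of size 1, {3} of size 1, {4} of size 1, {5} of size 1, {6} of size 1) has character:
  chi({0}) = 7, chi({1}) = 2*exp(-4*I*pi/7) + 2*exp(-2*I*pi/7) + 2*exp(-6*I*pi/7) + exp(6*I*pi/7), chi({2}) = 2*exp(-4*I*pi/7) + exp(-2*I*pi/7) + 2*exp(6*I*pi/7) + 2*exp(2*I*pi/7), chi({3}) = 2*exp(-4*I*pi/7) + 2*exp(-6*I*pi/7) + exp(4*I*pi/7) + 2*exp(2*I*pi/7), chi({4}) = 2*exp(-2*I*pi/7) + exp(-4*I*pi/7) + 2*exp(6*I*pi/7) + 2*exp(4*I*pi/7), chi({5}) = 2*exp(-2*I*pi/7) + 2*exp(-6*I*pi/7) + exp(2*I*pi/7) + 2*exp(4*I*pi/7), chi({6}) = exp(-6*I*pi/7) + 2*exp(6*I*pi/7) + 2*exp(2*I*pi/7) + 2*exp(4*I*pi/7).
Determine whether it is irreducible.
Not irreducible (reducible): <chi, chi> = 13 > 1.

Proof sketch: <chi, chi> = (1/|G|) sum_C |C| * |chi(C)|^2 = (1/7)[1*|7|^2 + 1*|2*exp(-4*I*pi/7) + 2*exp(-2*I*pi/7) + 2*exp(-6*I*pi/7) + exp(6*I*pi/7)|^2 + 1*|2*exp(-4*I*pi/7) + exp(-2*I*pi/7) + 2*exp(6*I*pi/7) + 2*exp(2*I*pi/7)|^2 + 1*|2*exp(-4*I*pi/7) + 2*exp(-6*I*pi/7) + exp(4*I*pi/7) + 2*exp(2*I*pi/7)|^2 + 1*|2*exp(-2*I*pi/7) + exp(-4*I*pi/7) + 2*exp(6*I*pi/7) + 2*exp(4*I*pi/7)|^2 + 1*|2*exp(-2*I*pi/7) + 2*exp(-6*I*pi/7) + exp(2*I*pi/7) + 2*exp(4*I*pi/7)|^2 + 1*|exp(-6*I*pi/7) + 2*exp(6*I*pi/7) + 2*exp(2*I*pi/7) + 2*exp(4*I*pi/7)|^2]
  = (1/7)[(49) + (13 + 10*exp(-2*I*pi/7) + 6*exp(-4*I*pi/7) + 2*exp(-6*I*pi/7) + 2*exp(6*I*pi/7) + 6*exp(4*I*pi/7) + 10*exp(2*I*pi/7)) + (13 + 10*exp(-4*I*pi/7) + 6*exp(-6*I*pi/7) + 2*exp(-2*I*pi/7) + 2*exp(2*I*pi/7) + 6*exp(6*I*pi/7) + 10*exp(4*I*pi/7)) + (13 + 6*exp(-2*I*pi/7) + 10*exp(-6*I*pi/7) + 2*exp(-4*I*pi/7) + 2*exp(4*I*pi/7) + 10*exp(6*I*pi/7) + 6*exp(2*I*pi/7)) + (13 + 6*exp(-2*I*pi/7) + 10*exp(-6*I*pi/7) + 2*exp(-4*I*pi/7) + 2*exp(4*I*pi/7) + 10*exp(6*I*pi/7) + 6*exp(2*I*pi/7)) + (13 + 10*exp(-4*I*pi/7) + 6*exp(-6*I*pi/7) + 2*exp(-2*I*pi/7) + 2*exp(2*I*pi/7) + 6*exp(6*I*pi/7) + 10*exp(4*I*pi/7)) + (13 + 10*exp(-2*I*pi/7) + 6*exp(-4*I*pi/7) + 2*exp(-6*I*pi/7) + 2*exp(6*I*pi/7) + 6*exp(4*I*pi/7) + 10*exp(2*I*pi/7))] = 91/7 = 13.
(Exp terms are combined using exp(i*s)*conj(exp(i*t)) = exp(i*(s-t)), and sums of them are collapsed using the identity that for every m > 1 the m distinct m-th roots of unity sum to 0, e.g. 1 + exp(2*I*pi/3) + exp(-2*I*pi/3) = 0.)
A character is irreducible iff <chi, chi> = 1, so this representation is reducible.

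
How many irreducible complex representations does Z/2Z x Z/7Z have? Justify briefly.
14

Proof sketch: The number of irreducible complex representations of a finite group equals its number of conjugacy classes. Z/2Z x Z/7Z is abelian of order 14, so every element is its own conjugacy class: 14 classes, so Z/2Z x Z/7Z (order 14) has exactly 14 irreducible complex representations.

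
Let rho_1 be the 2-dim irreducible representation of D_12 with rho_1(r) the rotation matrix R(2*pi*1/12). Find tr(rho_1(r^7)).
chi_{rho_1}(r^7) = 2*cos(2*pi*1*7/12) = -sqrt(3)

Reasoning: rho_1(r^7) is rotation by angle 2*pi*1*7/12, whose trace is 2*cos(2*pi*1*7/12) = -sqrt(3).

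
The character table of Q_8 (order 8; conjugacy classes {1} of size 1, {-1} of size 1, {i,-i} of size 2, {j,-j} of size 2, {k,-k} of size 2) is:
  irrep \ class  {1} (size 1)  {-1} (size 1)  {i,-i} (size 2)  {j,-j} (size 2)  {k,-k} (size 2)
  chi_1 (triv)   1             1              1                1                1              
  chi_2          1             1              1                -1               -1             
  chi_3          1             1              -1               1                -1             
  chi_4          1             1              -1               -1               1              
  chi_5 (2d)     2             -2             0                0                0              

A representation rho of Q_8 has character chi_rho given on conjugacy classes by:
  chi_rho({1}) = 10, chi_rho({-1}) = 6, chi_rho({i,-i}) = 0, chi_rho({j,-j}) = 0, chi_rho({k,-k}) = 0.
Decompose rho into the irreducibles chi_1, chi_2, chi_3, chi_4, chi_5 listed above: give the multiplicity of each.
Multiplicities: chi_1: 2, chi_2: 2, chi_3: 2, chi_4: 2, chi_5: 1.

Justification: Use <chi_rho, chi> = (1/|G|) sum_C |C| * chi_rho(C) * conj(chi(C)) with |G| = 8 for each irreducible chi in the table:
  <chi_rho, chi_1> = (1/8)[1*(10)*conj(1) + 1*(6)*conj(1) + 2*(0)*conj(1) + 2*(0)*conj(1) + 2*(0)*conj(1)]
      = (1/8)[(10) + (6) + (0) + (0) + (0)] = 16/8 = 2
  <chi_rho, chi_2> = (1/8)[1*(10)*conj(1) + 1*(6)*conj(1) + 2*(0)*conj(1) + 2*(0)*conj(-1) + 2*(0)*conj(-1)]
      = (1/8)[(10) + (6) + (0) + (0) + (0)] = 16/8 = 2
  <chi_rho, chi_3> = (1/8)[1*(10)*conj(1) + 1*(6)*conj(1) + 2*(0)*conj(-1) + 2*(0)*conj(1) + 2*(0)*conj(-1)]
      = (1/8)[(10) + (6) + (0) + (0) + (0)] = 16/8 = 2
  <chi_rho, chi_4> = (1/8)[1*(10)*conj(1) + 1*(6)*conj(1) + 2*(0)*conj(-1) + 2*(0)*conj(-1) + 2*(0)*conj(1)]
      = (1/8)[(10) + (6) + (0) + (0) + (0)] = 16/8 = 2
  <chi_rho, chi_5> = (1/8)[1*(10)*conj(2) + 1*(6)*conj(-2) + 2*(0)*conj(0) + 2*(0)*conj(0) + 2*(0)*conj(0)]
      = (1/8)[(20) + (-12) + (0) + (0) + (0)] = 8/8 = 1
Dimension check: dim(rho) = sum (mult * dim) = 2*1 + 2*1 + 2*1 + 2*1 + 1*2 = 10 = chi_rho(e) = 10.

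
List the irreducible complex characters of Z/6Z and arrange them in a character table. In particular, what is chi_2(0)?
Character table of Z/6Z (irreps indexed chi_0,...,chi_5 with chi_k(m) = zeta_6^(k*m), zeta_6 = exp(2*pi*i/6)):
  irrep \ class  {0} (size 1)  {1} (size 1)    {2} (size 1)    {3} (size 1)  {4} (size 1)    {5} (size 1)  
  chi_0          1             1               1               1             1               1             
  chi_1          1             exp(I*pi/3)     exp(2*I*pi/3)   -1            exp(-2*I*pi/3)  exp(-I*pi/3)  
  chi_2          1             exp(2*I*pi/3)   exp(-2*I*pi/3)  1             exp(2*I*pi/3)   exp(-2*I*pi/3)
  chi_3          1             -1              1               -1            1               -1            
  chi_4          1             exp(-2*I*pi/3)  exp(2*I*pi/3)   1             exp(-2*I*pi/3)  exp(2*I*pi/3) 
  chi_5          1             exp(-I*pi/3)    exp(-2*I*pi/3)  -1            exp(2*I*pi/3)   exp(I*pi/3)   

Spot check: chi_2(0) = zeta_6^(2*0) = zeta_6^0 = 1.

Explanation: Z/6Z is abelian, so all 6 irreducible complex representations are 1-dimensional. They are given by chi_k(m) = zeta_6^(k*m) for k = 0,...,5. Row orthogonality: sum_m chi_k(m) conj(chi_l(m)) = 6 * [k = l].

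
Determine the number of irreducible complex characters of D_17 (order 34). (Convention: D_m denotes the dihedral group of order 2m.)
10

Justification: The number of irreducible complex representations of a finite group equals its number of conjugacy classes. D_17 has 10 conjugacy classes ((n+3)/2 for n odd), so D_17 (order 34) has exactly 10 irreducible complex representations.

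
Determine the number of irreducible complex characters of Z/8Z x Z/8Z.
64

Working: The number of irreducible complex representations of a finite group equals its number of conjugacy classes. Z/8Z x Z/8Z is abelian of order 64, so every element is its own conjugacy class: 64 classes, so Z/8Z x Z/8Z (order 64) has exactly 64 irreducible complex representations.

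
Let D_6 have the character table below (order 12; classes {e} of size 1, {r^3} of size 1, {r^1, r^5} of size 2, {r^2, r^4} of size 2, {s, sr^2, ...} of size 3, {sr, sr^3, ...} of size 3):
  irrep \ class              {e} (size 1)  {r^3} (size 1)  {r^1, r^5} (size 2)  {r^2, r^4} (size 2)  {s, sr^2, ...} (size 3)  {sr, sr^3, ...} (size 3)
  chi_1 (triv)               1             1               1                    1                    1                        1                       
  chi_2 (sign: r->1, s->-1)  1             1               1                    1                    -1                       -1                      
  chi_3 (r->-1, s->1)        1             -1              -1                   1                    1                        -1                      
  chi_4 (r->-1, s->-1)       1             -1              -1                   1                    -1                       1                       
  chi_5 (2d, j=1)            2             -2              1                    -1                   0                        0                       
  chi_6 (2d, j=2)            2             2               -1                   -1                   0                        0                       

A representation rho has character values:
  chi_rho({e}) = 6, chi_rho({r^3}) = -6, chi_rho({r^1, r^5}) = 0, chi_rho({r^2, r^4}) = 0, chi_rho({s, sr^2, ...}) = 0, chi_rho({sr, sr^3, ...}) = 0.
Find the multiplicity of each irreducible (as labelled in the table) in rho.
Multiplicities: chi_1: 0, chi_2: 0, chi_3: 1, chi_4: 1, chi_5: 2, chi_6: 0.

Reasoning: Use <chi_rho, chi> = (1/|G|) sum_C |C| * chi_rho(C) * conj(chi(C)) with |G| = 12 for each irreducible chi in the table:
  <chi_rho, chi_1> = (1/12)[1*(6)*conj(1) + 1*(-6)*conj(1) + 2*(0)*conj(1) + 2*(0)*conj(1) + 3*(0)*conj(1) + 3*(0)*conj(1)]
      = (1/12)[(6) + (-6) + (0) + (0) + (0) + (0)] = 0/12 = 0
  <chi_rho, chi_2> = (1/12)[1*(6)*conj(1) + 1*(-6)*conj(1) + 2*(0)*conj(1) + 2*(0)*conj(1) + 3*(0)*conj(-1) + 3*(0)*conj(-1)]
      = (1/12)[(6) + (-6) + (0) + (0) + (0) + (0)] = 0/12 = 0
  <chi_rho, chi_3> = (1/12)[1*(6)*conj(1) + 1*(-6)*conj(-1) + 2*(0)*conj(-1) + 2*(0)*conj(1) + 3*(0)*conj(1) + 3*(0)*conj(-1)]
      = (1/12)[(6) + (6) + (0) + (0) + (0) + (0)] = 12/12 = 1
  <chi_rho, chi_4> = (1/12)[1*(6)*conj(1) + 1*(-6)*conj(-1) + 2*(0)*conj(-1) + 2*(0)*conj(1) + 3*(0)*conj(-1) + 3*(0)*conj(1)]
      = (1/12)[(6) + (6) + (0) + (0) + (0) + (0)] = 12/12 = 1
  <chi_rho, chi_5> = (1/12)[1*(6)*conj(2) + 1*(-6)*conj(-2) + 2*(0)*conj(1) + 2*(0)*conj(-1) + 3*(0)*conj(0) + 3*(0)*conj(0)]
      = (1/12)[(12) + (12) + (0) + (0) + (0) + (0)] = 24/12 = 2
  <chi_rho, chi_6> = (1/12)[1*(6)*conj(2) + 1*(-6)*conj(2) + 2*(0)*conj(-1) + 2*(0)*conj(-1) + 3*(0)*conj(0) + 3*(0)*conj(0)]
      = (1/12)[(12) + (-12) + (0) + (0) + (0) + (0)] = 0/12 = 0
Dimension check: dim(rho) = sum (mult * dim) = 0*1 + 0*1 + 1*1 + 1*1 + 2*2 + 0*2 = 6 = chi_rho(e) = 6.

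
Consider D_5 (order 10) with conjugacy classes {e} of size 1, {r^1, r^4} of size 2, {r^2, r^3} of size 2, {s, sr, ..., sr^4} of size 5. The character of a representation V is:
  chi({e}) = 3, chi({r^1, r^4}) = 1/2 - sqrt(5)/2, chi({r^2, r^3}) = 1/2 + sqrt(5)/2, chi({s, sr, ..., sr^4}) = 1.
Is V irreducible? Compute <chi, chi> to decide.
Not irreducible (reducible): <chi, chi> = 2 > 1.

Details: <chi, chi> = (1/|G|) sum_C |C| * |chi(C)|^2 = (1/10)[1*|3|^2 + 2*|1/2 - sqrt(5)/2|^2 + 2*|1/2 + sqrt(5)/2|^2 + 5*|1|^2]
  = (1/10)[(9) + (3 - sqrt(5)) + (sqrt(5) + 3) + (5)] = 20/10 = 2.
A character is irreducible iff <chi, chi> = 1, so this representation is reducible.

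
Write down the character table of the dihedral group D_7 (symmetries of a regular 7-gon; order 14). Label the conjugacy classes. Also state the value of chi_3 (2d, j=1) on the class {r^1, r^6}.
Conjugacy classes: {e} of size 1, {r^1, r^6} of size 2, {r^2, r^5} of size 2, {r^3, r^4} of size 2, {s, sr, ..., sr^6} of size 7.
Character table:
  irrep \ class              {e} (size 1)  {r^1, r^6} (size 2)  {r^2, r^5} (size 2)  {r^3, r^4} (size 2)  {s, sr, ..., sr^6} (size 7)
  chi_1 (triv)               1             1                    1                    1                    1                          
  chi_2 (sign: r->1, s->-1)  1             1                    1                    1                    -1                         
  chi_3 (2d, j=1)            2             2*cos(2*pi/7)        -2*cos(3*pi/7)       -2*cos(pi/7)         0                          
  chi_4 (2d, j=2)            2             -2*cos(3*pi/7)       -2*cos(pi/7)         2*cos(2*pi/7)        0                          
  chi_5 (2d, j=3)            2             -2*cos(pi/7)         2*cos(2*pi/7)        -2*cos(3*pi/7)       0                          

Spot check: chi_3 (2d, j=1) on {r^1, r^6} = 2*cos(2*pi/7).

Details: D_7 has order 2*7 = 14 with 5 conjugacy classes, hence 5 irreducibles. Sum of squared dims 1 + 1 + 4 + 4 + 4 = 14 = |G|. Linear characters come from the abelianisation; the 2-dimensional irreps have character r^k -> 2*cos(2*pi*j*k/7), reflections -> 0.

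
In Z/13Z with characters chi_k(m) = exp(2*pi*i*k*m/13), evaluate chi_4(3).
chi_4(3) = zeta_13^12 = exp(-2*I*pi/13)

Derivation: chi_4(3) = zeta_13^(4*3) = zeta_13^12. Since zeta_13^13 = 1, this equals zeta_13^12 = exp(2*pi*i*12/13) = exp(-2*I*pi/13).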